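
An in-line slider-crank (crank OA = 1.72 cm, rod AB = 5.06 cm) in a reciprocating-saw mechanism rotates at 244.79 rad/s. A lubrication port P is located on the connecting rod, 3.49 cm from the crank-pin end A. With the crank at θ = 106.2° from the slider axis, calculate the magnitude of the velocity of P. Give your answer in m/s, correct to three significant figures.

3.78

ω = 244.8 rad/s.  Crank-pin speed |V_A| = rω = 4.2104 m/s, perpendicular to OA.
Rod angle: sinφ = −(r/L) sinθ ⇒ φ = -19.052°; ω_rod = −rω cosθ/√(L²−r²sin²θ) = +24.56 rad/s.
V_P = V_A + ω_rod × AP, with AP = 0.0349 m along the rod.
Components: V_Px = −rω sinθ − a·ω_rod·sinφ = -3.7634 m/s;  V_Py = rω cosθ + a·ω_rod·cosφ = -0.36447 m/s.
|V_P| = √(V_Px² + V_Py²) = 3.781 m/s.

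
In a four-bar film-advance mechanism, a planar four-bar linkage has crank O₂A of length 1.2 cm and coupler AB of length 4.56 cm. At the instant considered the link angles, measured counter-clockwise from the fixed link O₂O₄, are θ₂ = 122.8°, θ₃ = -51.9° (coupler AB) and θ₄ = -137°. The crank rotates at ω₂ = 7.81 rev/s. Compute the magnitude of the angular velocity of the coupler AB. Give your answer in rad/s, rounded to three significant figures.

ω₂ = 49.07 rad/s (from 7.81 rev/s).
Differentiating the loop-closure r₂e^{iθ₂}+r₃e^{iθ₃}=r₁+r₄e^{iθ₄} gives r₂ω₂e^{iθ₂}+r₃ω₃e^{iθ₃}=r₄ω₄e^{iθ₄}.
Eliminating the other unknown: ω₃ = r₂ω₂ sin(θ₄−θ₂) / [r₃ sin(θ₃−θ₄)].
Numerator sine = +0.98420; denominator sine = +0.99635.
Result = 0.012·49.07·(+0.98420) / (0.0456·(+0.99635)) = +12.756 rad/s; magnitude 12.756 rad/s.

12.8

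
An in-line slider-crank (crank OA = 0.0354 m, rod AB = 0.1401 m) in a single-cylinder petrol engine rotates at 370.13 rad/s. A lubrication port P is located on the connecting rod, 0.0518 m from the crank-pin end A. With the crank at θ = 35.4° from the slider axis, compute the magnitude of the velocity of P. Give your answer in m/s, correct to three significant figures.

ω = 370.1 rad/s.  Crank-pin speed |V_A| = rω = 13.103 m/s, perpendicular to OA.
Rod angle: sinφ = −(r/L) sinθ ⇒ φ = -8.417°; ω_rod = −rω cosθ/√(L²−r²sin²θ) = -77.063 rad/s.
V_P = V_A + ω_rod × AP, with AP = 0.0518 m along the rod.
Components: V_Px = −rω sinθ − a·ω_rod·sinφ = -8.1744 m/s;  V_Py = rω cosθ + a·ω_rod·cosφ = +6.7314 m/s.
|V_P| = √(V_Px² + V_Py²) = 10.589 m/s.

10.6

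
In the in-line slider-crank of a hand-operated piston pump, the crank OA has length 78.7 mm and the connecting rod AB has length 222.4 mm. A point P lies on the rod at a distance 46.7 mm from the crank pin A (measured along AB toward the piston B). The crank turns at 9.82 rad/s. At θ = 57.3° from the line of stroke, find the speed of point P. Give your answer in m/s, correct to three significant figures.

ω = 9.82 rad/s.  Crank-pin speed |V_A| = rω = 0.77283 m/s, perpendicular to OA.
Rod angle: sinφ = −(r/L) sinθ ⇒ φ = -17.324°; ω_rod = −rω cosθ/√(L²−r²sin²θ) = -1.9665 rad/s.
V_P = V_A + ω_rod × AP, with AP = 0.0467 m along the rod.
Components: V_Px = −rω sinθ − a·ω_rod·sinφ = -0.6777 m/s;  V_Py = rω cosθ + a·ω_rod·cosφ = +0.32985 m/s.
|V_P| = √(V_Px² + V_Py²) = 0.7537 m/s.

0.754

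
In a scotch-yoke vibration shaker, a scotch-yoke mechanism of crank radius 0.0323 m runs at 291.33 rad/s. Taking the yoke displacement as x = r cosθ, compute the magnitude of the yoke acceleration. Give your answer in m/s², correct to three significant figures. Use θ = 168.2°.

2680

ω = 291.3 rad/s
x = r cosθ ⇒ ẍ = −rω² cosθ (ω constant).
|a| = rω²|cosθ| = 0.0323·(291.3)²·|cos 168.2°| = 2683.5 m/s².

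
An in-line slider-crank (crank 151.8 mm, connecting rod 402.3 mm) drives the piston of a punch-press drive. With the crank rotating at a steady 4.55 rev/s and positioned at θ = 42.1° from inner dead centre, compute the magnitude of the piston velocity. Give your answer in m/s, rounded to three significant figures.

3.75

ω = 2π·4.55 = 28.59 rad/s
For an in-line slider-crank, x = r cosθ + √(L² − r² sin²θ), so v = −rω sinθ·[1 + r cosθ/√(L² − r² sin²θ)].
With r = 0.1518 m, L = 0.4023 m, θ = 42.1°: √(L² − r² sin²θ) = 0.38921 m.
v = −0.1518·28.59·0.67043·[1 + 0.1518·0.74198/0.38921] = -3.7514 m/s.
|v| = 3.7514 m/s.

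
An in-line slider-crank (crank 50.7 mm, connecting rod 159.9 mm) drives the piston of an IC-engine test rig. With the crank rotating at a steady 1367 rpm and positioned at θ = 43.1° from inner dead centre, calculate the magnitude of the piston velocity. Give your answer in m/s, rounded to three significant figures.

ω = 2π·1367/60 = 143.2 rad/s
For an in-line slider-crank, x = r cosθ + √(L² − r² sin²θ), so v = −rω sinθ·[1 + r cosθ/√(L² − r² sin²θ)].
With r = 0.0507 m, L = 0.1599 m, θ = 43.1°: √(L² − r² sin²θ) = 0.1561 m.
v = −0.0507·143.2·0.68327·[1 + 0.0507·0.73016/0.1561] = -6.1351 m/s.
|v| = 6.1351 m/s.

6.14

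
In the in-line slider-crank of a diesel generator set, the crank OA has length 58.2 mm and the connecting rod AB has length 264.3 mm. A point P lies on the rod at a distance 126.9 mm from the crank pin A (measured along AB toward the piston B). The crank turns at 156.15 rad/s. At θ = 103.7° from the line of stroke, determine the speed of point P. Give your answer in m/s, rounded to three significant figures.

ω = 156.2 rad/s.  Crank-pin speed |V_A| = rω = 9.0879 m/s, perpendicular to OA.
Rod angle: sinφ = −(r/L) sinθ ⇒ φ = -12.353°; ω_rod = −rω cosθ/√(L²−r²sin²θ) = +8.3367 rad/s.
V_P = V_A + ω_rod × AP, with AP = 0.1269 m along the rod.
Components: V_Px = −rω sinθ − a·ω_rod·sinφ = -8.603 m/s;  V_Py = rω cosθ + a·ω_rod·cosφ = -1.1189 m/s.
|V_P| = √(V_Px² + V_Py²) = 8.6755 m/s.

8.68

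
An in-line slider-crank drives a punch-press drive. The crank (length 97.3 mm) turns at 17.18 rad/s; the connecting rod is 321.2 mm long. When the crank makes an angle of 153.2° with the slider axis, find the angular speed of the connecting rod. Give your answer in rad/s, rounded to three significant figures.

ω = 17.18 rad/s
The rod makes angle φ with the slider axis where L sinφ = r sinθ; differentiating, L cosφ·φ̇ = r ω cosθ.
L cosφ = √(L² − r² sin²θ) = 0.31819 m.
|ω_rod| = r ω |cosθ| / √(L² − r² sin²θ) = 0.0973·17.18·0.89259/0.31819 = 4.6892 rad/s.

4.69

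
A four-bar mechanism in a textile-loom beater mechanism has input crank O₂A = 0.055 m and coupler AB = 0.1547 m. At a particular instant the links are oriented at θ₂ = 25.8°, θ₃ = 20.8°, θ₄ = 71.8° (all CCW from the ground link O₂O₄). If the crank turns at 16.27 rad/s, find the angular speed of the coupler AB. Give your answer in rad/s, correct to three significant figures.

5.35

ω₂ = 16.27 rad/s
Differentiating the loop-closure r₂e^{iθ₂}+r₃e^{iθ₃}=r₁+r₄e^{iθ₄} gives r₂ω₂e^{iθ₂}+r₃ω₃e^{iθ₃}=r₄ω₄e^{iθ₄}.
Eliminating the other unknown: ω₃ = r₂ω₂ sin(θ₄−θ₂) / [r₃ sin(θ₃−θ₄)].
Numerator sine = +0.71934; denominator sine = -0.77715.
Result = 0.055·16.27·(+0.71934) / (0.1547·(-0.77715)) = -5.3542 rad/s; magnitude 5.3542 rad/s.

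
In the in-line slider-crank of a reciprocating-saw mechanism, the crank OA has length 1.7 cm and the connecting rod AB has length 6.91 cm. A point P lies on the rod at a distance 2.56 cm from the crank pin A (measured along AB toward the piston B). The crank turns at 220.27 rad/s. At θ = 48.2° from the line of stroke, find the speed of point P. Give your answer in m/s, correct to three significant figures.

3.35

ω = 220.3 rad/s.  Crank-pin speed |V_A| = rω = 3.7446 m/s, perpendicular to OA.
Rod angle: sinφ = −(r/L) sinθ ⇒ φ = -10.568°; ω_rod = −rω cosθ/√(L²−r²sin²θ) = -36.743 rad/s.
V_P = V_A + ω_rod × AP, with AP = 0.0256 m along the rod.
Components: V_Px = −rω sinθ − a·ω_rod·sinφ = -2.964 m/s;  V_Py = rω cosθ + a·ω_rod·cosφ = +1.5712 m/s.
|V_P| = √(V_Px² + V_Py²) = 3.3547 m/s.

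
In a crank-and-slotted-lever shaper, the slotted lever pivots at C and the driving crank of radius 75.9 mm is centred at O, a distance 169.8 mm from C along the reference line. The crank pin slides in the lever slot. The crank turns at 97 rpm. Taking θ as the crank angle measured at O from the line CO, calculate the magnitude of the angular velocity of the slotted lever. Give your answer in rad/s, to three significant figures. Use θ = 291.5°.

ω = 10.16 rad/s (from 97 rpm).
Crank pin A relative to C: A = (d + r cosθ, r sinθ); lever angle φ = atan2(r sinθ, d + r cosθ).
Differentiating tanφ: φ̇ = rω(d cosθ + r)/(d² + r² + 2dr cosθ).
d² + r² + 2dr cosθ = |CA|² = 0.0440397 m²;  d cosθ + r = +0.13813 m.
|ω_lever| = |0.0759·10.16·+0.13813| / 0.0440397 = 2.4182 rad/s.

2.42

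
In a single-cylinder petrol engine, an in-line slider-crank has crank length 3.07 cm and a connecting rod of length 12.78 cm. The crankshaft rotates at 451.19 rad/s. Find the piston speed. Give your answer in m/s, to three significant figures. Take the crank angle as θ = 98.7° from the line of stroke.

ω = 451.2 rad/s
For an in-line slider-crank, x = r cosθ + √(L² − r² sin²θ), so v = −rω sinθ·[1 + r cosθ/√(L² − r² sin²θ)].
With r = 0.0307 m, L = 0.1278 m, θ = 98.7°: √(L² − r² sin²θ) = 0.12414 m.
v = −0.0307·451.2·0.98849·[1 + 0.0307·-0.15126/0.12414] = -13.18 m/s.
|v| = 13.18 m/s.

13.2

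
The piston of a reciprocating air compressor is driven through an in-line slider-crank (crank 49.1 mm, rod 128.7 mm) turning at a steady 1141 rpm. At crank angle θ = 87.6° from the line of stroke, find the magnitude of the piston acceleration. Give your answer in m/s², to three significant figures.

ω = 2π·1141/60 = 119.5 rad/s
x(θ) = r cosθ + √(L² − r² sin²θ); with ω constant, a = ω²·d²x/dθ².
d²x/dθ² = −r cosθ − r²(cos2θ)/√u − r⁴ sin²2θ/(4u^{3/2}),  u = L² − r² sin²θ = 0.0141571 m².
Substituting r = 0.0491 m, L = 0.1287 m, θ = 87.6°: d²x/dθ² = +0.018128 m.
a = ω²·d²x/dθ² = (119.5)²·(+0.018128) = +258.82 m/s²;  |a| = 258.82 m/s².

259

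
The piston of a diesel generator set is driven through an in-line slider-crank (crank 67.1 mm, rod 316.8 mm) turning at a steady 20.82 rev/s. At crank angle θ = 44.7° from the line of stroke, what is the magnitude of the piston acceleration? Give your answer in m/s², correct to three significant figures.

ω = 2π·20.8 = 130.8 rad/s
x(θ) = r cosθ + √(L² − r² sin²θ); with ω constant, a = ω²·d²x/dθ².
d²x/dθ² = −r cosθ − r²(cos2θ)/√u − r⁴ sin²2θ/(4u^{3/2}),  u = L² − r² sin²θ = 0.0981346 m².
Substituting r = 0.0671 m, L = 0.3168 m, θ = 44.7°: d²x/dθ² = -0.04801 m.
a = ω²·d²x/dθ² = (130.8)²·(-0.04801) = -821.59 m/s²;  |a| = 821.59 m/s².

822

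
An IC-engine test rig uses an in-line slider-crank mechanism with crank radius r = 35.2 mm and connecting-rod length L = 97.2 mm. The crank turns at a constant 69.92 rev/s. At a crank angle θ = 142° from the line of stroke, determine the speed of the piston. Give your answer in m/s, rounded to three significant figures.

6.73

ω = 2π·69.9 = 439.3 rad/s
For an in-line slider-crank, x = r cosθ + √(L² − r² sin²θ), so v = −rω sinθ·[1 + r cosθ/√(L² − r² sin²θ)].
With r = 0.0352 m, L = 0.0972 m, θ = 142°: √(L² − r² sin²θ) = 0.094753 m.
v = −0.0352·439.3·0.61566·[1 + 0.0352·-0.78801/0.094753] = -6.7336 m/s.
|v| = 6.7336 m/s.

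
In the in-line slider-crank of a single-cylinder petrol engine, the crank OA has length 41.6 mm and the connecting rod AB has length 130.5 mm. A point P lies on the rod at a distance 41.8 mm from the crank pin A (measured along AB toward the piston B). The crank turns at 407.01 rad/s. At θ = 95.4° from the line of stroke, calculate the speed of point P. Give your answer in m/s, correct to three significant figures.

16.7

ω = 407 rad/s.  Crank-pin speed |V_A| = rω = 16.932 m/s, perpendicular to OA.
Rod angle: sinφ = −(r/L) sinθ ⇒ φ = -18.503°; ω_rod = −rω cosθ/√(L²−r²sin²θ) = +12.876 rad/s.
V_P = V_A + ω_rod × AP, with AP = 0.0418 m along the rod.
Components: V_Px = −rω sinθ − a·ω_rod·sinφ = -16.686 m/s;  V_Py = rω cosθ + a·ω_rod·cosφ = -1.083 m/s.
|V_P| = √(V_Px² + V_Py²) = 16.721 m/s.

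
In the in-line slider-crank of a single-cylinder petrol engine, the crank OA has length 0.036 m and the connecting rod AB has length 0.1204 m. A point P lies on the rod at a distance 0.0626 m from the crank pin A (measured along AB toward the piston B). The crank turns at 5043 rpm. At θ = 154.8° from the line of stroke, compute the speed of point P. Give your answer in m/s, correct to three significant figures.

10.8

ω = 528.1 rad/s.  Crank-pin speed |V_A| = rω = 19.012 m/s, perpendicular to OA.
Rod angle: sinφ = −(r/L) sinθ ⇒ φ = -7.314°; ω_rod = −rω cosθ/√(L²−r²sin²θ) = +144.05 rad/s.
V_P = V_A + ω_rod × AP, with AP = 0.0626 m along the rod.
Components: V_Px = −rω sinθ − a·ω_rod·sinφ = -6.9468 m/s;  V_Py = rω cosθ + a·ω_rod·cosφ = -8.2582 m/s.
|V_P| = √(V_Px² + V_Py²) = 10.791 m/s.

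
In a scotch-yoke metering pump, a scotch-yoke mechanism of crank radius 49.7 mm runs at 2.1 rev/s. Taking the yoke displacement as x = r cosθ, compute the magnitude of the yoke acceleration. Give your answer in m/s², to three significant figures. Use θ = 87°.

ω = 13.19 rad/s (from 2.1 rev/s).
x = r cosθ ⇒ ẍ = −rω² cosθ (ω constant).
|a| = rω²|cosθ| = 0.0497·(13.19)²·|cos 87°| = 0.45285 m/s².

0.453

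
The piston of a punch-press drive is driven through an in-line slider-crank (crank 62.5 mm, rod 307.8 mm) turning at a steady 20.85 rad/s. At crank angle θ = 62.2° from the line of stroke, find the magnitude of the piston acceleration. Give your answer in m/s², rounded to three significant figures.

ω = 20.85 rad/s
x(θ) = r cosθ + √(L² − r² sin²θ); with ω constant, a = ω²·d²x/dθ².
d²x/dθ² = −r cosθ − r²(cos2θ)/√u − r⁴ sin²2θ/(4u^{3/2}),  u = L² − r² sin²θ = 0.0916843 m².
Substituting r = 0.0625 m, L = 0.3078 m, θ = 62.2°: d²x/dθ² = -0.021954 m.
a = ω²·d²x/dθ² = (20.85)²·(-0.021954) = -9.544 m/s²;  |a| = 9.544 m/s².

9.54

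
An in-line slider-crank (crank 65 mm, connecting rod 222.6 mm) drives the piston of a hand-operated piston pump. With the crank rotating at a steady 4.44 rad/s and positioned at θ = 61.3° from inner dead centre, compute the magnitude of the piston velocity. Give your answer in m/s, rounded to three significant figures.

0.290

ω = 4.44 rad/s
For an in-line slider-crank, x = r cosθ + √(L² − r² sin²θ), so v = −rω sinθ·[1 + r cosθ/√(L² − r² sin²θ)].
With r = 0.065 m, L = 0.2226 m, θ = 61.3°: √(L² − r² sin²θ) = 0.21517 m.
v = −0.065·4.44·0.87715·[1 + 0.065·0.48022/0.21517] = -0.28987 m/s.
|v| = 0.28987 m/s.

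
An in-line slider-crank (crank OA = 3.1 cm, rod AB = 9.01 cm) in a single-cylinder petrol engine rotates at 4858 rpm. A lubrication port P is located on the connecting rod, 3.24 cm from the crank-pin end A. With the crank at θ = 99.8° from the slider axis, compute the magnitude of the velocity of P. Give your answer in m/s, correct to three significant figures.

ω = 508.7 rad/s.  Crank-pin speed |V_A| = rω = 15.771 m/s, perpendicular to OA.
Rod angle: sinφ = −(r/L) sinθ ⇒ φ = -19.818°; ω_rod = −rω cosθ/√(L²−r²sin²θ) = +31.668 rad/s.
V_P = V_A + ω_rod × AP, with AP = 0.0324 m along the rod.
Components: V_Px = −rω sinθ − a·ω_rod·sinφ = -15.193 m/s;  V_Py = rω cosθ + a·ω_rod·cosφ = -1.719 m/s.
|V_P| = √(V_Px² + V_Py²) = 15.29 m/s.

15.3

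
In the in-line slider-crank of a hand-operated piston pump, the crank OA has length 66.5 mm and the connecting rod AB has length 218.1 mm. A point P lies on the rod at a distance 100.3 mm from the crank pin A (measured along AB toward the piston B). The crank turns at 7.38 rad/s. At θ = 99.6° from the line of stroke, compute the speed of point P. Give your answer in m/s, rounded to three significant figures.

0.474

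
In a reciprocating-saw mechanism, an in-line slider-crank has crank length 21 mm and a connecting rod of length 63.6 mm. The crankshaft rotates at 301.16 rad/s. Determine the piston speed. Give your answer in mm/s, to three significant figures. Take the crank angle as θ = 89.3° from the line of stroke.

ω = 301.2 rad/s
For an in-line slider-crank, x = r cosθ + √(L² − r² sin²θ), so v = −rω sinθ·[1 + r cosθ/√(L² − r² sin²θ)].
With r = 0.021 m, L = 0.0636 m, θ = 89.3°: √(L² − r² sin²θ) = 0.060034 m.
v = −0.021·301.2·0.99993·[1 + 0.021·0.01222/0.060034] = -6.3509 m/s.
|v| = 6.3509 m/s = 6350.9 mm/s.

6350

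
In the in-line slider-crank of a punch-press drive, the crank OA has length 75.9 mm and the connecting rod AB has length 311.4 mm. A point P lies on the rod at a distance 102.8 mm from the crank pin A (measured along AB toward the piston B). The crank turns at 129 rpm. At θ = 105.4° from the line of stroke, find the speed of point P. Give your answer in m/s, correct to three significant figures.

ω = 13.51 rad/s.  Crank-pin speed |V_A| = rω = 1.0253 m/s, perpendicular to OA.
Rod angle: sinφ = −(r/L) sinθ ⇒ φ = -13.591°; ω_rod = −rω cosθ/√(L²−r²sin²θ) = +0.89956 rad/s.
V_P = V_A + ω_rod × AP, with AP = 0.1028 m along the rod.
Components: V_Px = −rω sinθ − a·ω_rod·sinφ = -0.96678 m/s;  V_Py = rω cosθ + a·ω_rod·cosφ = -0.18239 m/s.
|V_P| = √(V_Px² + V_Py²) = 0.98383 m/s.

0.984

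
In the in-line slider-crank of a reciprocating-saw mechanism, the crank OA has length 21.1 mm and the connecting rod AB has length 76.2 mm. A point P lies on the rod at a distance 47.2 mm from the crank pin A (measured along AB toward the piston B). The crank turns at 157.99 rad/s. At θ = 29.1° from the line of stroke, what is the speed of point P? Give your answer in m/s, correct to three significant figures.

ω = 158 rad/s.  Crank-pin speed |V_A| = rω = 3.3336 m/s, perpendicular to OA.
Rod angle: sinφ = −(r/L) sinθ ⇒ φ = -7.739°; ω_rod = −rω cosθ/√(L²−r²sin²θ) = -38.577 rad/s.
V_P = V_A + ω_rod × AP, with AP = 0.0472 m along the rod.
Components: V_Px = −rω sinθ − a·ω_rod·sinφ = -1.8665 m/s;  V_Py = rω cosθ + a·ω_rod·cosφ = +1.1085 m/s.
|V_P| = √(V_Px² + V_Py²) = 2.1708 m/s.

2.17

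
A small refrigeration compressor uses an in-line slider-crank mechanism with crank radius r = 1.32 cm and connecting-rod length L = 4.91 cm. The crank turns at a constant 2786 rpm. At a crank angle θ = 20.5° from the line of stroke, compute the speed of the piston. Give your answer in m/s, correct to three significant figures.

ω = 2π·2786/60 = 291.7 rad/s
For an in-line slider-crank, x = r cosθ + √(L² − r² sin²θ), so v = −rω sinθ·[1 + r cosθ/√(L² − r² sin²θ)].
With r = 0.0132 m, L = 0.0491 m, θ = 20.5°: √(L² − r² sin²θ) = 0.048882 m.
v = −0.0132·291.7·0.35021·[1 + 0.0132·0.93667/0.048882] = -1.6898 m/s.
|v| = 1.6898 m/s.

1.69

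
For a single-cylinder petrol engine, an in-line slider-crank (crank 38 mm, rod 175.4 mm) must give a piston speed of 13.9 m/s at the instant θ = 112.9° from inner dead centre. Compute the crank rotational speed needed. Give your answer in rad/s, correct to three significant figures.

434

For an in-line slider-crank, |v_piston| = rω|sinθ|·[1 + r cosθ/√(L² − r² sin²θ)].
With r = 0.038 m, L = 0.1754 m, θ = 112.9°: the bracketed kinematic factor |dx/dθ| = 0.031993 m.
ω = v/|dx/dθ| = 13.9/0.031993 = 434.46 rad/s.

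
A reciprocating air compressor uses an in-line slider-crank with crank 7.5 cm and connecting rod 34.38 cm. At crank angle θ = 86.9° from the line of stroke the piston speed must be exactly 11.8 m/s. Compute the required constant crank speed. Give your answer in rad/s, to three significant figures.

156

For an in-line slider-crank, |v_piston| = rω|sinθ|·[1 + r cosθ/√(L² − r² sin²θ)].
With r = 0.075 m, L = 0.3438 m, θ = 86.9°: the bracketed kinematic factor |dx/dθ| = 0.075795 m.
ω = v/|dx/dθ| = 11.8/0.075795 = 155.68 rad/s.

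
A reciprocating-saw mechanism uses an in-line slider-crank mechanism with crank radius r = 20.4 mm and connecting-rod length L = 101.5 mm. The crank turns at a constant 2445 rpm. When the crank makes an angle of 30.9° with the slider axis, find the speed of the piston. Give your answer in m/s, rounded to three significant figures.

ω = 2π·2445/60 = 256 rad/s
For an in-line slider-crank, x = r cosθ + √(L² − r² sin²θ), so v = −rω sinθ·[1 + r cosθ/√(L² − r² sin²θ)].
With r = 0.0204 m, L = 0.1015 m, θ = 30.9°: √(L² − r² sin²θ) = 0.10096 m.
v = −0.0204·256·0.51354·[1 + 0.0204·0.85806/0.10096] = -3.1474 m/s.
|v| = 3.1474 m/s.

3.15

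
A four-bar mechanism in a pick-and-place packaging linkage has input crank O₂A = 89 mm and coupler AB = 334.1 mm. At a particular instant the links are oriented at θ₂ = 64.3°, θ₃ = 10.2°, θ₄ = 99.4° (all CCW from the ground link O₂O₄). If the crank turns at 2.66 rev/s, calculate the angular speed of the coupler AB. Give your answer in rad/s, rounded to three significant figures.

2.56

ω₂ = 16.71 rad/s (from 2.66 rev/s).
Differentiating the loop-closure r₂e^{iθ₂}+r₃e^{iθ₃}=r₁+r₄e^{iθ₄} gives r₂ω₂e^{iθ₂}+r₃ω₃e^{iθ₃}=r₄ω₄e^{iθ₄}.
Eliminating the other unknown: ω₃ = r₂ω₂ sin(θ₄−θ₂) / [r₃ sin(θ₃−θ₄)].
Numerator sine = +0.57501; denominator sine = -0.99990.
Result = 0.089·16.71·(+0.57501) / (0.3341·(-0.99990)) = -2.5603 rad/s; magnitude 2.5603 rad/s.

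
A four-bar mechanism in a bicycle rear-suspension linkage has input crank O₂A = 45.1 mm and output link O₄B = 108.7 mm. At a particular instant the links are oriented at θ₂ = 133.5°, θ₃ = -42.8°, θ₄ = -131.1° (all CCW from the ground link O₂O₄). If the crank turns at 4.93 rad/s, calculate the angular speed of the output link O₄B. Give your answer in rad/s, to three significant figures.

ω₂ = 4.93 rad/s
Differentiating the loop-closure r₂e^{iθ₂}+r₃e^{iθ₃}=r₁+r₄e^{iθ₄} gives r₂ω₂e^{iθ₂}+r₃ω₃e^{iθ₃}=r₄ω₄e^{iθ₄}.
Eliminating the other unknown: ω₄ = r₂ω₂ sin(θ₂−θ₃) / [r₄ sin(θ₄−θ₃)].
Numerator sine = +0.06453; denominator sine = -0.99956.
Result = 0.0451·4.93·(+0.06453) / (0.1087·(-0.99956)) = -0.13206 rad/s; magnitude 0.13206 rad/s.

0.132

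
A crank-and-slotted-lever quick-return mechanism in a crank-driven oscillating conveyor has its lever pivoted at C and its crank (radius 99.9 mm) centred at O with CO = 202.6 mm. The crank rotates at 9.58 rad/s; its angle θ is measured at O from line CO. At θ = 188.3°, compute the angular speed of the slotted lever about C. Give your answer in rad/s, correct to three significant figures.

ω = 9.58 rad/s
Crank pin A relative to C: A = (d + r cosθ, r sinθ); lever angle φ = atan2(r sinθ, d + r cosθ).
Differentiating tanφ: φ̇ = rω(d cosθ + r)/(d² + r² + 2dr cosθ).
d² + r² + 2dr cosθ = |CA|² = 0.0109713 m²;  d cosθ + r = -0.10058 m.
|ω_lever| = |0.0999·9.58·-0.10058| / 0.0109713 = 8.7736 rad/s.

8.77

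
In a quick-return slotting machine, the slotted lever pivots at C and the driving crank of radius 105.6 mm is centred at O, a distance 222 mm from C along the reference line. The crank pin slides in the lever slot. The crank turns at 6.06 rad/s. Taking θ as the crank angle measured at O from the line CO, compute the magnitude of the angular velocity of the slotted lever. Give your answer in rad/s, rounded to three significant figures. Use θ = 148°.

ω = 6.06 rad/s
Crank pin A relative to C: A = (d + r cosθ, r sinθ); lever angle φ = atan2(r sinθ, d + r cosθ).
Differentiating tanφ: φ̇ = rω(d cosθ + r)/(d² + r² + 2dr cosθ).
d² + r² + 2dr cosθ = |CA|² = 0.0206734 m²;  d cosθ + r = -0.082667 m.
|ω_lever| = |0.1056·6.06·-0.082667| / 0.0206734 = 2.5589 rad/s.

2.56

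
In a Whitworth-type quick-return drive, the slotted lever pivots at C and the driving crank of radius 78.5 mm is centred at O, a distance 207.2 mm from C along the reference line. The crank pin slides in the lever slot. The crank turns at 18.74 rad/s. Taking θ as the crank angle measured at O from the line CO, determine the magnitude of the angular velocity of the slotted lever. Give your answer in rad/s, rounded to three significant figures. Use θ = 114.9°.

0.363

ω = 18.74 rad/s
Crank pin A relative to C: A = (d + r cosθ, r sinθ); lever angle φ = atan2(r sinθ, d + r cosθ).
Differentiating tanφ: φ̇ = rω(d cosθ + r)/(d² + r² + 2dr cosθ).
d² + r² + 2dr cosθ = |CA|² = 0.0353976 m²;  d cosθ + r = -0.0087386 m.
|ω_lever| = |0.0785·18.74·-0.0087386| / 0.0353976 = 0.36317 rad/s.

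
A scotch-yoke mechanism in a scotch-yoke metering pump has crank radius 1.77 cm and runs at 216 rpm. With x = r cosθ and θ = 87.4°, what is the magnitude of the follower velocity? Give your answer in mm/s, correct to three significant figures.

400

ω = 22.62 rad/s (from 216 rpm).
x = r cosθ ⇒ ẋ = −rω sinθ.
|v| = rω|sinθ| = 0.0177·22.62·|sin 87.4°| = 0.39995 m/s = 399.95 mm/s.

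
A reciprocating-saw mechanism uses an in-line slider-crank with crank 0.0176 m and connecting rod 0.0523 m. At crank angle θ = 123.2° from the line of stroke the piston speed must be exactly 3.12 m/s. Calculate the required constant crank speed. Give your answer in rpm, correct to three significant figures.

For an in-line slider-crank, |v_piston| = rω|sinθ|·[1 + r cosθ/√(L² − r² sin²θ)].
With r = 0.0176 m, L = 0.0523 m, θ = 123.2°: the bracketed kinematic factor |dx/dθ| = 0.011899 m.
ω = v/|dx/dθ| = 3.12/0.011899 = 262.21 rad/s.
N = 60ω/(2π) = 2503.9 rpm.

2500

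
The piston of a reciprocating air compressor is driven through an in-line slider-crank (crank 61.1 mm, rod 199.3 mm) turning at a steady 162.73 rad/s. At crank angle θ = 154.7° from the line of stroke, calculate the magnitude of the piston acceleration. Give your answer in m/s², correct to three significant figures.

1140

ω = 162.7 rad/s
x(θ) = r cosθ + √(L² − r² sin²θ); with ω constant, a = ω²·d²x/dθ².
d²x/dθ² = −r cosθ − r²(cos2θ)/√u − r⁴ sin²2θ/(4u^{3/2}),  u = L² − r² sin²θ = 0.0390387 m².
Substituting r = 0.0611 m, L = 0.1993 m, θ = 154.7°: d²x/dθ² = +0.042977 m.
a = ω²·d²x/dθ² = (162.7)²·(+0.042977) = +1138.1 m/s²;  |a| = 1138.1 m/s².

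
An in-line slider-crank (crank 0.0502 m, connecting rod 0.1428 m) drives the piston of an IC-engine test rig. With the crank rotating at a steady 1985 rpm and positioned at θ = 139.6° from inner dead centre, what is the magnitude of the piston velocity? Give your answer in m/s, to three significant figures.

4.90

ω = 2π·1985/60 = 207.9 rad/s
For an in-line slider-crank, x = r cosθ + √(L² − r² sin²θ), so v = −rω sinθ·[1 + r cosθ/√(L² − r² sin²θ)].
With r = 0.0502 m, L = 0.1428 m, θ = 139.6°: √(L² − r² sin²θ) = 0.13904 m.
v = −0.0502·207.9·0.64812·[1 + 0.0502·-0.76154/0.13904] = -4.9037 m/s.
|v| = 4.9037 m/s.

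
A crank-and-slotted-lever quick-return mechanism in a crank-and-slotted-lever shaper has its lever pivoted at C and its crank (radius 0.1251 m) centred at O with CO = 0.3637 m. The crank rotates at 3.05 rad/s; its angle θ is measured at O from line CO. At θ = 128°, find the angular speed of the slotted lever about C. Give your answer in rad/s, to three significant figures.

0.410

ω = 3.05 rad/s
Crank pin A relative to C: A = (d + r cosθ, r sinθ); lever angle φ = atan2(r sinθ, d + r cosθ).
Differentiating tanφ: φ̇ = rω(d cosθ + r)/(d² + r² + 2dr cosθ).
d² + r² + 2dr cosθ = |CA|² = 0.0919039 m²;  d cosθ + r = -0.098816 m.
|ω_lever| = |0.1251·3.05·-0.098816| / 0.0919039 = 0.41025 rad/s.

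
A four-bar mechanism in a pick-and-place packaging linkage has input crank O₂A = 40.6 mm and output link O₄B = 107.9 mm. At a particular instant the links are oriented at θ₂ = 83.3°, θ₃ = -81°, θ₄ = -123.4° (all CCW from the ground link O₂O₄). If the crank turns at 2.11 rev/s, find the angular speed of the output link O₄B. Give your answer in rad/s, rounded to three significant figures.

2.00

ω₂ = 13.26 rad/s (from 2.11 rev/s).
Differentiating the loop-closure r₂e^{iθ₂}+r₃e^{iθ₃}=r₁+r₄e^{iθ₄} gives r₂ω₂e^{iθ₂}+r₃ω₃e^{iθ₃}=r₄ω₄e^{iθ₄}.
Eliminating the other unknown: ω₄ = r₂ω₂ sin(θ₂−θ₃) / [r₄ sin(θ₄−θ₃)].
Numerator sine = +0.27060; denominator sine = -0.67430.
Result = 0.0406·13.26·(+0.27060) / (0.1079·(-0.67430)) = -2.0019 rad/s; magnitude 2.0019 rad/s.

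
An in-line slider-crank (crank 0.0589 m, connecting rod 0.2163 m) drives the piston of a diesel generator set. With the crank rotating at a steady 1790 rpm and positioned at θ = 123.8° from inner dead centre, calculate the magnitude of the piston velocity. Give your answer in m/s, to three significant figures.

7.75

ω = 2π·1790/60 = 187.4 rad/s
For an in-line slider-crank, x = r cosθ + √(L² − r² sin²θ), so v = −rω sinθ·[1 + r cosθ/√(L² − r² sin²θ)].
With r = 0.0589 m, L = 0.2163 m, θ = 123.8°: √(L² − r² sin²θ) = 0.21069 m.
v = −0.0589·187.4·0.83098·[1 + 0.0589·-0.55630/0.21069] = -7.7478 m/s.
|v| = 7.7478 m/s.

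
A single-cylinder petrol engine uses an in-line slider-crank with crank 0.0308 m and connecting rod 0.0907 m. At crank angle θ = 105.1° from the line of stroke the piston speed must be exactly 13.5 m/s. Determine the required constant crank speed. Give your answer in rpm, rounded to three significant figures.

For an in-line slider-crank, |v_piston| = rω|sinθ|·[1 + r cosθ/√(L² − r² sin²θ)].
With r = 0.0308 m, L = 0.0907 m, θ = 105.1°: the bracketed kinematic factor |dx/dθ| = 0.026952 m.
ω = v/|dx/dθ| = 13.5/0.026952 = 500.89 rad/s.
N = 60ω/(2π) = 4783.1 rpm.

4780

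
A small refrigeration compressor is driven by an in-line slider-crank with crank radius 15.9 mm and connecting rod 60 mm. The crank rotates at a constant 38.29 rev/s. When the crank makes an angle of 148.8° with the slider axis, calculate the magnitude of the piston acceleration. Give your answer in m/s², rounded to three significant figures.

670

ω = 2π·38.3 = 240.6 rad/s
x(θ) = r cosθ + √(L² − r² sin²θ); with ω constant, a = ω²·d²x/dθ².
d²x/dθ² = −r cosθ − r²(cos2θ)/√u − r⁴ sin²2θ/(4u^{3/2}),  u = L² − r² sin²θ = 0.00353216 m².
Substituting r = 0.0159 m, L = 0.06 m, θ = 148.8°: d²x/dθ² = +0.01157 m.
a = ω²·d²x/dθ² = (240.6)²·(+0.01157) = +669.66 m/s²;  |a| = 669.66 m/s².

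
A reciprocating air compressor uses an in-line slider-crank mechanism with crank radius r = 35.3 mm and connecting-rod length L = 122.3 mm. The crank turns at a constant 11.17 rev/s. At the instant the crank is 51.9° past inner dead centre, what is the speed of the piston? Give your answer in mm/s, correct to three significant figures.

ω = 2π·11.2 = 70.18 rad/s
For an in-line slider-crank, x = r cosθ + √(L² − r² sin²θ), so v = −rω sinθ·[1 + r cosθ/√(L² − r² sin²θ)].
With r = 0.0353 m, L = 0.1223 m, θ = 51.9°: √(L² − r² sin²θ) = 0.1191 m.
v = −0.0353·70.18·0.78694·[1 + 0.0353·0.61704/0.1191] = -2.3061 m/s.
|v| = 2.3061 m/s = 2306.1 mm/s.

2310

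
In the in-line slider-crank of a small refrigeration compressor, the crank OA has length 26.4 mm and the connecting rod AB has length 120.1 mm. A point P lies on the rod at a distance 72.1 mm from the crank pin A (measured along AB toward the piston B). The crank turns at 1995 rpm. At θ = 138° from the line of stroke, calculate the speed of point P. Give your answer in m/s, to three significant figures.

ω = 208.9 rad/s.  Crank-pin speed |V_A| = rω = 5.5154 m/s, perpendicular to OA.
Rod angle: sinφ = −(r/L) sinθ ⇒ φ = -8.458°; ω_rod = −rω cosθ/√(L²−r²sin²θ) = +34.503 rad/s.
V_P = V_A + ω_rod × AP, with AP = 0.0721 m along the rod.
Components: V_Px = −rω sinθ − a·ω_rod·sinφ = -3.3246 m/s;  V_Py = rω cosθ + a·ω_rod·cosφ = -1.6381 m/s.
|V_P| = √(V_Px² + V_Py²) = 3.7063 m/s.

3.71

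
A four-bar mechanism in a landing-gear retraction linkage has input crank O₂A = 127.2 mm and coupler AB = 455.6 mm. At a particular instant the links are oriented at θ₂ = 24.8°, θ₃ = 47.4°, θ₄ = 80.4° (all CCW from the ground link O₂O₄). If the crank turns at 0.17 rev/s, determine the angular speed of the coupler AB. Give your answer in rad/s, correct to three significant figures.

0.452

ω₂ = 1.068 rad/s (from 0.17 rev/s).
Differentiating the loop-closure r₂e^{iθ₂}+r₃e^{iθ₃}=r₁+r₄e^{iθ₄} gives r₂ω₂e^{iθ₂}+r₃ω₃e^{iθ₃}=r₄ω₄e^{iθ₄}.
Eliminating the other unknown: ω₃ = r₂ω₂ sin(θ₄−θ₂) / [r₃ sin(θ₃−θ₄)].
Numerator sine = +0.82511; denominator sine = -0.54464.
Result = 0.1272·1.068·(+0.82511) / (0.4556·(-0.54464)) = -0.45179 rad/s; magnitude 0.45179 rad/s.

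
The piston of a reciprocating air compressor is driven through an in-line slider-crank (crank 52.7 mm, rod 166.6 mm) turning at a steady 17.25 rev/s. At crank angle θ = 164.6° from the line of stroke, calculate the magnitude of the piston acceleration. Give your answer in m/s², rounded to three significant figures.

ω = 2π·17.2 = 108.4 rad/s
x(θ) = r cosθ + √(L² − r² sin²θ); with ω constant, a = ω²·d²x/dθ².
d²x/dθ² = −r cosθ − r²(cos2θ)/√u − r⁴ sin²2θ/(4u^{3/2}),  u = L² − r² sin²θ = 0.0275597 m².
Substituting r = 0.0527 m, L = 0.1666 m, θ = 164.6°: d²x/dθ² = +0.036327 m.
a = ω²·d²x/dθ² = (108.4)²·(+0.036327) = +426.75 m/s²;  |a| = 426.75 m/s².

427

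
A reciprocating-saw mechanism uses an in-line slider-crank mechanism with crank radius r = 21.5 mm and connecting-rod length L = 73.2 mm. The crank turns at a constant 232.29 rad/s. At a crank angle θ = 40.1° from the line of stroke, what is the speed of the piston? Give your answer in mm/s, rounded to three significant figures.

3950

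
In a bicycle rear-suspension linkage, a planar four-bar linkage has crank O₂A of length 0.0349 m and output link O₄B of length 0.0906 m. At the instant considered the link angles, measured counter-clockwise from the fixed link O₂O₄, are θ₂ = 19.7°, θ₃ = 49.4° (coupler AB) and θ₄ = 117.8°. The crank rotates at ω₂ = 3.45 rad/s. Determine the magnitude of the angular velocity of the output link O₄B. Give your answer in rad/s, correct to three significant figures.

ω₂ = 3.45 rad/s
Differentiating the loop-closure r₂e^{iθ₂}+r₃e^{iθ₃}=r₁+r₄e^{iθ₄} gives r₂ω₂e^{iθ₂}+r₃ω₃e^{iθ₃}=r₄ω₄e^{iθ₄}.
Eliminating the other unknown: ω₄ = r₂ω₂ sin(θ₂−θ₃) / [r₄ sin(θ₄−θ₃)].
Numerator sine = -0.49546; denominator sine = +0.92978.
Result = 0.0349·3.45·(-0.49546) / (0.0906·(+0.92978)) = -0.70818 rad/s; magnitude 0.70818 rad/s.

0.708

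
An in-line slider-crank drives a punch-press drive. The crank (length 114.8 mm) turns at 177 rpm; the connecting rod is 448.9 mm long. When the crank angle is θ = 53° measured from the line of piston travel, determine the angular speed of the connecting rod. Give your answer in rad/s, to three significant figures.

2.91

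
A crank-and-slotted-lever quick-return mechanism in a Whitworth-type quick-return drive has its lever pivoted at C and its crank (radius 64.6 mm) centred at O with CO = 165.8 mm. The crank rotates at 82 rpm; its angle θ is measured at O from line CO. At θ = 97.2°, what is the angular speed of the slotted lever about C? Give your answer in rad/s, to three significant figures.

ω = 8.587 rad/s (from 82 rpm).
Crank pin A relative to C: A = (d + r cosθ, r sinθ); lever angle φ = atan2(r sinθ, d + r cosθ).
Differentiating tanφ: φ̇ = rω(d cosθ + r)/(d² + r² + 2dr cosθ).
d² + r² + 2dr cosθ = |CA|² = 0.028978 m²;  d cosθ + r = +0.04382 m.
|ω_lever| = |0.0646·8.587·+0.04382| / 0.028978 = 0.83884 rad/s.

0.839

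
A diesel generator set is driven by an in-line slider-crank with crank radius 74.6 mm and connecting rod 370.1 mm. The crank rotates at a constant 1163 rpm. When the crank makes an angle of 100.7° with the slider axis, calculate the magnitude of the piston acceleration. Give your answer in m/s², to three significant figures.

ω = 2π·1163/60 = 121.8 rad/s
x(θ) = r cosθ + √(L² − r² sin²θ); with ω constant, a = ω²·d²x/dθ².
d²x/dθ² = −r cosθ − r²(cos2θ)/√u − r⁴ sin²2θ/(4u^{3/2}),  u = L² − r² sin²θ = 0.131601 m².
Substituting r = 0.0746 m, L = 0.3701 m, θ = 100.7°: d²x/dθ² = +0.028112 m.
a = ω²·d²x/dθ² = (121.8)²·(+0.028112) = +416.98 m/s²;  |a| = 416.98 m/s².

417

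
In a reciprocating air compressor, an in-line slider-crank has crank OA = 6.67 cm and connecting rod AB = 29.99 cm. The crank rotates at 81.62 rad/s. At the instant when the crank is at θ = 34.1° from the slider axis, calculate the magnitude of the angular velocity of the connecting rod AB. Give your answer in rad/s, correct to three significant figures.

ω = 81.62 rad/s
The rod makes angle φ with the slider axis where L sinφ = r sinθ; differentiating, L cosφ·φ̇ = r ω cosθ.
L cosφ = √(L² − r² sin²θ) = 0.29756 m.
|ω_rod| = r ω |cosθ| / √(L² − r² sin²θ) = 0.0667·81.62·0.82806/0.29756 = 15.15 rad/s.

15.1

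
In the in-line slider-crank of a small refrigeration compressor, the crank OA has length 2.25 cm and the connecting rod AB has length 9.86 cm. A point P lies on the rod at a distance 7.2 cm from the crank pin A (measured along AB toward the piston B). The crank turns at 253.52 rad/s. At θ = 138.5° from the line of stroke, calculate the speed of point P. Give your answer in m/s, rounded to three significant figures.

3.50

ω = 253.5 rad/s.  Crank-pin speed |V_A| = rω = 5.7042 m/s, perpendicular to OA.
Rod angle: sinφ = −(r/L) sinθ ⇒ φ = -8.697°; ω_rod = −rω cosθ/√(L²−r²sin²θ) = +43.833 rad/s.
V_P = V_A + ω_rod × AP, with AP = 0.072 m along the rod.
Components: V_Px = −rω sinθ − a·ω_rod·sinφ = -3.3025 m/s;  V_Py = rω cosθ + a·ω_rod·cosφ = -1.1525 m/s.
|V_P| = √(V_Px² + V_Py²) = 3.4979 m/s.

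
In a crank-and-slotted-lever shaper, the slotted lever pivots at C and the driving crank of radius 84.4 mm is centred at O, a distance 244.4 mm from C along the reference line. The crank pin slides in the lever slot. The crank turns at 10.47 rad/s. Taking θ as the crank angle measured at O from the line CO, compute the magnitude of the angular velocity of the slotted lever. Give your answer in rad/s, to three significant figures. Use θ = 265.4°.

0.901

ω = 10.47 rad/s
Crank pin A relative to C: A = (d + r cosθ, r sinθ); lever angle φ = atan2(r sinθ, d + r cosθ).
Differentiating tanφ: φ̇ = rω(d cosθ + r)/(d² + r² + 2dr cosθ).
d² + r² + 2dr cosθ = |CA|² = 0.0635461 m²;  d cosθ + r = +0.064799 m.
|ω_lever| = |0.0844·10.47·+0.064799| / 0.0635461 = 0.9011 rad/s.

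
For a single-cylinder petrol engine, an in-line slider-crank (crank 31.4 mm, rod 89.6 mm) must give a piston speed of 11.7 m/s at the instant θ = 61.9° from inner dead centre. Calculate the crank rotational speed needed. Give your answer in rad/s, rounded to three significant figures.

For an in-line slider-crank, |v_piston| = rω|sinθ|·[1 + r cosθ/√(L² − r² sin²θ)].
With r = 0.0314 m, L = 0.0896 m, θ = 61.9°: the bracketed kinematic factor |dx/dθ| = 0.032506 m.
ω = v/|dx/dθ| = 11.7/0.032506 = 359.93 rad/s.

360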